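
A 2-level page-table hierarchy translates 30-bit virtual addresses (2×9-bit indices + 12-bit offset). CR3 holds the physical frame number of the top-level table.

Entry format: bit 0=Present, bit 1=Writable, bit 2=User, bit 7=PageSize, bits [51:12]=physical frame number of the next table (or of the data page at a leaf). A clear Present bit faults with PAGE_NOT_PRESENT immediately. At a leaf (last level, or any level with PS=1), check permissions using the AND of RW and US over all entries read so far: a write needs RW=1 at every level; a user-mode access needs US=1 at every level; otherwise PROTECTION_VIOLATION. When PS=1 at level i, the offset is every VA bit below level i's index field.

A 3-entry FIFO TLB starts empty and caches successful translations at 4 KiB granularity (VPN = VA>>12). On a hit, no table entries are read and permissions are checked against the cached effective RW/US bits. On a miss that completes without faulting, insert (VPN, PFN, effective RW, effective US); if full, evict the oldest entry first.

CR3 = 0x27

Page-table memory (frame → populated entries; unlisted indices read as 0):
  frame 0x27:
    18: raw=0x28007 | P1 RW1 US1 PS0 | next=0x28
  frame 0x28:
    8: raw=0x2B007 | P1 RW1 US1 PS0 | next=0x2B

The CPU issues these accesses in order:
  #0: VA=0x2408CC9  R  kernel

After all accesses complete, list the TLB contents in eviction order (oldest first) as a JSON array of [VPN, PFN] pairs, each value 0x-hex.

Per-access translation:
#0 VA=0x2408CC9 (r,kernel):
  lvl0: tbl 0x27, slot 18 ⇒ 0x28007 (P1/RW1/US1/PS0)
  lvl1: tbl 0x28, slot 8 ⇒ 0x2B007 (P1/RW1/US1/PS0)
  ⇒ phys 0x2BCC9  [2 reads]

TLB: [["0x2408", "0x2B"]]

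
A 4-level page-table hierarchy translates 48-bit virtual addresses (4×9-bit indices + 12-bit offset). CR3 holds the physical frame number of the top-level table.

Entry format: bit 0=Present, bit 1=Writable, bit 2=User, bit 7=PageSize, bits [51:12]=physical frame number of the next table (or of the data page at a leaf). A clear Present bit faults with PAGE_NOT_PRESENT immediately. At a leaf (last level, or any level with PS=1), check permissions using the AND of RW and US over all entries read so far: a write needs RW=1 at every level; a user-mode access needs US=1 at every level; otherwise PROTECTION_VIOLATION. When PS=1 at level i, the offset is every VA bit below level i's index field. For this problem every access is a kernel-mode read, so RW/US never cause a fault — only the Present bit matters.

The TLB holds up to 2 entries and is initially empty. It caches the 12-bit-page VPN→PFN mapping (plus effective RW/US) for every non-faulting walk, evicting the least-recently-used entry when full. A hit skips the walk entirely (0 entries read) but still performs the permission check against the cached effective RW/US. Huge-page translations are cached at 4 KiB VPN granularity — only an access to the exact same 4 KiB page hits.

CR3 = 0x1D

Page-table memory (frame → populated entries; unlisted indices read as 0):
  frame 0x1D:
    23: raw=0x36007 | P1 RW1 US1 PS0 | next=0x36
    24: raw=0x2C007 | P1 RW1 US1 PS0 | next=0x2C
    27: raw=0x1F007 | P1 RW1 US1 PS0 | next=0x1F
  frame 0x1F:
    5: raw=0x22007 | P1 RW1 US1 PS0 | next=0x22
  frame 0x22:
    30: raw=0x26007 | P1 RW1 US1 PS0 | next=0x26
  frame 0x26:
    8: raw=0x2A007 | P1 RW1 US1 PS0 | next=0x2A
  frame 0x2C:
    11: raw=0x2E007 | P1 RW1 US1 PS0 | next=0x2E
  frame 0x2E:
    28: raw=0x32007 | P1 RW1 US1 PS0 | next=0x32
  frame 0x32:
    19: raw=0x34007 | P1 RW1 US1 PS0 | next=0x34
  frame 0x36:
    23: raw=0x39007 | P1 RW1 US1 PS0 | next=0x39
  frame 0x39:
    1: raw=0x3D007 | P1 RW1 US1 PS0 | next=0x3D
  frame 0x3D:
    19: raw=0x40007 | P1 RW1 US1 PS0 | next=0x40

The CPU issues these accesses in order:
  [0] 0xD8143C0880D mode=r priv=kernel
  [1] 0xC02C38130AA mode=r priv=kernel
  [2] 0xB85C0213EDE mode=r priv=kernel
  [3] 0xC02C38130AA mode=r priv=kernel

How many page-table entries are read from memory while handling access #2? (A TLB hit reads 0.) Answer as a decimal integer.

Walk each access:
#0 VA=0xD8143C0880D (r,kernel):
  L0 @0x1D[27] → 0x1F007  P=1,RW=1,US=1,PS=0
  L1 @0x1F[5] → 0x22007  P=1,RW=1,US=1,PS=0
  L2 @0x22[30] → 0x26007  P=1,RW=1,US=1,PS=0
  L3 @0x26[8] → 0x2A007  P=1,RW=1,US=1,PS=0
  ⇒ phys 0x2A80D  [4 reads]
#1 VA=0xC02C38130AA (r,kernel):
  L0 @0x1D[24] → 0x2C007  P=1,RW=1,US=1,PS=0
  L1 @0x2C[11] → 0x2E007  P=1,RW=1,US=1,PS=0
  L2 @0x2E[28] → 0x32007  P=1,RW=1,US=1,PS=0
  L3 @0x32[19] → 0x34007  P=1,RW=1,US=1,PS=0
  ⇒ phys 0x340AA  [4 reads]
#2 VA=0xB85C0213EDE (r,kernel):
  L0 @0x1D[23] → 0x36007  P=1,RW=1,US=1,PS=0
  L1 @0x36[23] → 0x39007  P=1,RW=1,US=1,PS=0
  L2 @0x39[1] → 0x3D007  P=1,RW=1,US=1,PS=0
  L3 @0x3D[19] → 0x40007  P=1,RW=1,US=1,PS=0
  ⇒ phys 0x40EDE  [4 reads]
#3 VA=0xC02C38130AA (r,kernel):
  TLB hit vpn=0xC02C3813 → PA=0x340AA

Entries read for #2: 4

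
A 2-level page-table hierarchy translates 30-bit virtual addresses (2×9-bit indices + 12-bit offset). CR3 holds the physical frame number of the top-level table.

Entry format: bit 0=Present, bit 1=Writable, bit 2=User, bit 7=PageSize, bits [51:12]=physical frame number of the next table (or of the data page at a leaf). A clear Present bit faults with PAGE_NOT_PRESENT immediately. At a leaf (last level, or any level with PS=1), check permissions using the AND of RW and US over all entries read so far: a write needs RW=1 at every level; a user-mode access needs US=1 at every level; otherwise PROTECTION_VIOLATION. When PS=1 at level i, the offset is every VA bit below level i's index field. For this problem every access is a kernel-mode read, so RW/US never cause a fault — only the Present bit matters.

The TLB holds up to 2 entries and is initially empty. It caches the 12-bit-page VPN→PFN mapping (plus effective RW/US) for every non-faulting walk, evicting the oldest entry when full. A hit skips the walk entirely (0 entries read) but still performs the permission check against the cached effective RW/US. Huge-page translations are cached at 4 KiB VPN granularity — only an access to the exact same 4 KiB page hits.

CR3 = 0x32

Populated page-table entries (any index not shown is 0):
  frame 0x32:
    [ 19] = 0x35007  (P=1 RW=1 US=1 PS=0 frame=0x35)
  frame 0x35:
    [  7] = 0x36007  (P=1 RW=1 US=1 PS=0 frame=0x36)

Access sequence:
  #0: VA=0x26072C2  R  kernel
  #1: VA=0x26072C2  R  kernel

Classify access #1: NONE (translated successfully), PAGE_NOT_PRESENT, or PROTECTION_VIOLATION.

Walk each access:
#0 VA=0x26072C2 (r,kernel):
  L0: frame=0x32 idx=19 entry=0x35007 [P=1 RW=1 US=1 PS=0]
  L1: frame=0x35 idx=7 entry=0x36007 [P=1 RW=1 US=1 PS=0]
  ✓ 0x362C2  — 2 lookups
#1 VA=0x26072C2 (r,kernel):
  TLB hit vpn=0x2607 → PA=0x362C2

Access #1 fault: NONE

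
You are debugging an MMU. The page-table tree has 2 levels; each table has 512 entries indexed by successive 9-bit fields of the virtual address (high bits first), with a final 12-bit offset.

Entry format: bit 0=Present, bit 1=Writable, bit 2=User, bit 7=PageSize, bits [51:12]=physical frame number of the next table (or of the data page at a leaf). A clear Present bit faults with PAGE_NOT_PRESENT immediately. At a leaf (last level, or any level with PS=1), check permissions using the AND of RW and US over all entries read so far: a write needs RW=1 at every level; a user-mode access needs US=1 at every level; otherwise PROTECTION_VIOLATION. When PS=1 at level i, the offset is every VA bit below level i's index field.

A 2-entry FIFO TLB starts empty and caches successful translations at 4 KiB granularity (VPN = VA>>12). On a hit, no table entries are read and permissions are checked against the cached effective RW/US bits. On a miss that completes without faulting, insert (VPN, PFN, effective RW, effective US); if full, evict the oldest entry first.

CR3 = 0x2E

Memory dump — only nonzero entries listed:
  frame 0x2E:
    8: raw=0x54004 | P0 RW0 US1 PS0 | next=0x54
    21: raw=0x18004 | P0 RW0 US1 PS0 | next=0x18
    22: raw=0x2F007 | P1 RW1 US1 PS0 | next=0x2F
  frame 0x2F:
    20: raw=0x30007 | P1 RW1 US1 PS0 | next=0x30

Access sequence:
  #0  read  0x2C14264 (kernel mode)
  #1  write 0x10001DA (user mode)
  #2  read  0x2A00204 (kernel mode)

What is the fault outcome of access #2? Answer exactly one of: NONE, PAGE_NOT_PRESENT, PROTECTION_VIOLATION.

Per-access translation:
#0 VA=0x2C14264 (r,kernel):
  L0: frame=0x2E idx=22 entry=0x2F007 [P=1 RW=1 US=1 PS=0]
  L1: frame=0x2F idx=20 entry=0x30007 [P=1 RW=1 US=1 PS=0]
  ⇒ phys 0x30264  [2 reads]
#1 VA=0x10001DA (w,user):
  L0: frame=0x2E idx=8 entry=0x54004 [P=0 RW=0 US=1 PS=0]
  ✗ PAGE_NOT_PRESENT  [1 reads]
#2 VA=0x2A00204 (r,kernel):
  L0: frame=0x2E idx=21 entry=0x18004 [P=0 RW=0 US=1 PS=0]
  ✗ PAGE_NOT_PRESENT  [1 reads]

Access #2 fault: PAGE_NOT_PRESENT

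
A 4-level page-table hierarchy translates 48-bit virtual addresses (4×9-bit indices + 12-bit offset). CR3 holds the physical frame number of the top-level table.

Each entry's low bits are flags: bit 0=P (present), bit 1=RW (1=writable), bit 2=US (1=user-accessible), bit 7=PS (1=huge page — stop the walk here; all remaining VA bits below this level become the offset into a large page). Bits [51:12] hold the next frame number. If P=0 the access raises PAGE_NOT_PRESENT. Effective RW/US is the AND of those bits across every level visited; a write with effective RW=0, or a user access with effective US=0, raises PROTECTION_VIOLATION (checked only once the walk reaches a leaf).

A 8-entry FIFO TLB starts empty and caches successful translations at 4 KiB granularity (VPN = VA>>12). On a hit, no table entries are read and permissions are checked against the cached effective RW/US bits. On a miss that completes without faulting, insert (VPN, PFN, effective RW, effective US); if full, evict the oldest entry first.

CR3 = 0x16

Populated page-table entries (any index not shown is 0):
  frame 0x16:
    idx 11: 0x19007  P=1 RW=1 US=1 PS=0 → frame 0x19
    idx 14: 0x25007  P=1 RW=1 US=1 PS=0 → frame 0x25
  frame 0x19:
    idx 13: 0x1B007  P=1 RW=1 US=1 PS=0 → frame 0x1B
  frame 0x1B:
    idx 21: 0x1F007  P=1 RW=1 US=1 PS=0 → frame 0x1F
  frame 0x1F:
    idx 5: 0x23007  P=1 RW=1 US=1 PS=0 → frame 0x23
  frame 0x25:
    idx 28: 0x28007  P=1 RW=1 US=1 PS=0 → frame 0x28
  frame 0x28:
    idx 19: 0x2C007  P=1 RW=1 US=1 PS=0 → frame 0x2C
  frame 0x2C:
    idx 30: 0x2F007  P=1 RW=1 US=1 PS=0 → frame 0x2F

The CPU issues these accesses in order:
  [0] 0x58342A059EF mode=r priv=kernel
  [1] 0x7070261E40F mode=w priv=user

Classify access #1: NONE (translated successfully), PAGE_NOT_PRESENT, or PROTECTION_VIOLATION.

Trace:
#0 VA=0x58342A059EF (r,kernel):
  [0] read 0x16 idx=11: raw=0x19007 flags P=1 W=1 U=1 S=0
  [1] read 0x19 idx=13: raw=0x1B007 flags P=1 W=1 U=1 S=0
  [2] read 0x1B idx=21: raw=0x1F007 flags P=1 W=1 U=1 S=0
  [3] read 0x1F idx=5: raw=0x23007 flags P=1 W=1 U=1 S=0
  ⇒ phys 0x239EF  [4 reads]
#1 VA=0x7070261E40F (w,user):
  [0] read 0x16 idx=14: raw=0x25007 flags P=1 W=1 U=1 S=0
  [1] read 0x25 idx=28: raw=0x28007 flags P=1 W=1 U=1 S=0
  [2] read 0x28 idx=19: raw=0x2C007 flags P=1 W=1 U=1 S=0
  [3] read 0x2C idx=30: raw=0x2F007 flags P=1 W=1 U=1 S=0
  ⇒ phys 0x2F40F  [4 reads]

Access #1 fault: NONE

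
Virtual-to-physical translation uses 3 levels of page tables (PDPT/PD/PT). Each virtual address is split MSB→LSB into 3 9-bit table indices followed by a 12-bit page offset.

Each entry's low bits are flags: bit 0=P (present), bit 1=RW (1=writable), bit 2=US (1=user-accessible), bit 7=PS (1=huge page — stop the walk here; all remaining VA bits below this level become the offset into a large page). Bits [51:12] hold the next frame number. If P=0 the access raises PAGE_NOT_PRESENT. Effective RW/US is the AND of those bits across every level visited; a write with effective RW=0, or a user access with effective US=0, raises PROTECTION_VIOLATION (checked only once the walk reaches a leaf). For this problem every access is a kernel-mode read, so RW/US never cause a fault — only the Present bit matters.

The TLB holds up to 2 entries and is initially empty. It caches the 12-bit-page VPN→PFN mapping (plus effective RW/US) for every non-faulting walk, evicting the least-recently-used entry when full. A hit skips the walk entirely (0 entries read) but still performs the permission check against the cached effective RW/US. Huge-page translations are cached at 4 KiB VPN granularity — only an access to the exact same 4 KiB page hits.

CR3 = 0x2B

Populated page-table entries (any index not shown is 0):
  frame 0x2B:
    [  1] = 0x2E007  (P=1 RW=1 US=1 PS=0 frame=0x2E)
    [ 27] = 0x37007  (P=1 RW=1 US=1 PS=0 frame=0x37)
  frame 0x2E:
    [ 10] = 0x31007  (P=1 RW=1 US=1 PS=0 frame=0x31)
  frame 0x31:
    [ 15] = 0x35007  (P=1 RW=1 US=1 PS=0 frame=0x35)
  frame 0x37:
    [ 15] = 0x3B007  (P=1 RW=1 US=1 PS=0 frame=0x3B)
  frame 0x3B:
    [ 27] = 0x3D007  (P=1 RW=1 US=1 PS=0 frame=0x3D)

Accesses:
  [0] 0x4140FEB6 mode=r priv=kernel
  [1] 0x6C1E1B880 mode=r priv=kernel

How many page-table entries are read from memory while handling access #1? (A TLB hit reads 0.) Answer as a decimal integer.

Walk each access:
#0 VA=0x4140FEB6 (r,kernel):
  lvl0: tbl 0x2B, slot 1 ⇒ 0x2E007 (P1/RW1/US1/PS0)
  lvl1: tbl 0x2E, slot 10 ⇒ 0x31007 (P1/RW1/US1/PS0)
  lvl2: tbl 0x31, slot 15 ⇒ 0x35007 (P1/RW1/US1/PS0)
  → PA=0x35EB6  (3 entries read)
#1 VA=0x6C1E1B880 (r,kernel):
  lvl0: tbl 0x2B, slot 27 ⇒ 0x37007 (P1/RW1/US1/PS0)
  lvl1: tbl 0x37, slot 15 ⇒ 0x3B007 (P1/RW1/US1/PS0)
  lvl2: tbl 0x3B, slot 27 ⇒ 0x3D007 (P1/RW1/US1/PS0)
  → PA=0x3D880  (3 entries read)

Entries read for #1: 3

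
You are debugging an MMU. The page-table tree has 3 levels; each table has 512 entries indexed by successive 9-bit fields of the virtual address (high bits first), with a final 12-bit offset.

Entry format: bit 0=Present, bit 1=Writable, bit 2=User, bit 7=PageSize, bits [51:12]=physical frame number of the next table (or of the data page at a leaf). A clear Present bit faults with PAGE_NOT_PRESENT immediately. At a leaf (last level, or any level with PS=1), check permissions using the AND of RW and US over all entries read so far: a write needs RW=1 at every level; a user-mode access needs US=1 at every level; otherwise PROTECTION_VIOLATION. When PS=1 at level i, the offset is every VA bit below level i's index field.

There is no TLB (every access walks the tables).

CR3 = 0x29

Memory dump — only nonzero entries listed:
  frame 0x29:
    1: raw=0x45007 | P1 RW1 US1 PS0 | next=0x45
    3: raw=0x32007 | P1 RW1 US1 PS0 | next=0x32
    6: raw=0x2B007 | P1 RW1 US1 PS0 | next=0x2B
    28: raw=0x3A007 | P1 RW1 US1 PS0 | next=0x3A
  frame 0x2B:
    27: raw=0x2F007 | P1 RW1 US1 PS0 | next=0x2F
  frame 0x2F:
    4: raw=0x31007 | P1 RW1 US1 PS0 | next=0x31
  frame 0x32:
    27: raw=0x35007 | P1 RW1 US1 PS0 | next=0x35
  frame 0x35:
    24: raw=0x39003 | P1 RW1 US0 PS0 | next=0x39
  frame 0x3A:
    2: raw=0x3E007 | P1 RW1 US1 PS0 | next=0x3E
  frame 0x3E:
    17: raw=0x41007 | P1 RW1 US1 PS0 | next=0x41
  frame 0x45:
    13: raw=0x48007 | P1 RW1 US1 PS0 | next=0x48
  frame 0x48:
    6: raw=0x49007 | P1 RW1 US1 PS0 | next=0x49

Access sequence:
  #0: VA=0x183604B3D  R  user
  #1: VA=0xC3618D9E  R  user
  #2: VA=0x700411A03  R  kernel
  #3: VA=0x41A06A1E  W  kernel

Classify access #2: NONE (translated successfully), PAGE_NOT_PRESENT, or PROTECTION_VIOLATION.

Walk each access:
#0 VA=0x183604B3D (r,user):
  L0: frame=0x29 idx=6 entry=0x2B007 [P=1 RW=1 US=1 PS=0]
  L1: frame=0x2B idx=27 entry=0x2F007 [P=1 RW=1 US=1 PS=0]
  L2: frame=0x2F idx=4 entry=0x31007 [P=1 RW=1 US=1 PS=0]
  ⇒ phys 0x31B3D  [3 reads]
#1 VA=0xC3618D9E (r,user):
  L0: frame=0x29 idx=3 entry=0x32007 [P=1 RW=1 US=1 PS=0]
  L1: frame=0x32 idx=27 entry=0x35007 [P=1 RW=1 US=1 PS=0]
  L2: frame=0x35 idx=24 entry=0x39003 [P=1 RW=1 US=0 PS=0]
  ✗ PROTECTION_VIOLATION  [3 reads]
#2 VA=0x700411A03 (r,kernel):
  L0: frame=0x29 idx=28 entry=0x3A007 [P=1 RW=1 US=1 PS=0]
  L1: frame=0x3A idx=2 entry=0x3E007 [P=1 RW=1 US=1 PS=0]
  L2: frame=0x3E idx=17 entry=0x41007 [P=1 RW=1 US=1 PS=0]
  ⇒ phys 0x41A03  [3 reads]
#3 VA=0x41A06A1E (w,kernel):
  L0: frame=0x29 idx=1 entry=0x45007 [P=1 RW=1 US=1 PS=0]
  L1: frame=0x45 idx=13 entry=0x48007 [P=1 RW=1 US=1 PS=0]
  L2: frame=0x48 idx=6 entry=0x49007 [P=1 RW=1 US=1 PS=0]
  ⇒ phys 0x49A1E  [3 reads]

Access #2 fault: NONE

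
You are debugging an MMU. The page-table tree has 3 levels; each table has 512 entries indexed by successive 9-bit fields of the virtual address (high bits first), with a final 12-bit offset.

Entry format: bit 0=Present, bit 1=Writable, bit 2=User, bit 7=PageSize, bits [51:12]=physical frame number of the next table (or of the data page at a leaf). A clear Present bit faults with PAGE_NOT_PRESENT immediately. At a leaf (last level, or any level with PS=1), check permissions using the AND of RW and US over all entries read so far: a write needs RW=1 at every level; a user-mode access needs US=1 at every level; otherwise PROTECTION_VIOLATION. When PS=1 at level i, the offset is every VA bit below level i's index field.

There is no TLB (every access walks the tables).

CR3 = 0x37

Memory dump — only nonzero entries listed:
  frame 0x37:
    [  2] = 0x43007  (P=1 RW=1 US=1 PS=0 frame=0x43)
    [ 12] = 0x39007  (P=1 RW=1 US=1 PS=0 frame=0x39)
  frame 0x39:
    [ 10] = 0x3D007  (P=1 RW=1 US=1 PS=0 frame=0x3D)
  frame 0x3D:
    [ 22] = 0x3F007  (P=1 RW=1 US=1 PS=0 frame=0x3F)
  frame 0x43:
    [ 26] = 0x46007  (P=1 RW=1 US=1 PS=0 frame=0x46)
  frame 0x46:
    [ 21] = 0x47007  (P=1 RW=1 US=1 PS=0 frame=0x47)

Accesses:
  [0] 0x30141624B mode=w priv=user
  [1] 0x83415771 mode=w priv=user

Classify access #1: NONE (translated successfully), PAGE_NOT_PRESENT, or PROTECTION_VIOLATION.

Trace:
#0 VA=0x30141624B (w,user):
  lvl0: tbl 0x37, slot 12 ⇒ 0x39007 (P1/RW1/US1/PS0)
  lvl1: tbl 0x39, slot 10 ⇒ 0x3D007 (P1/RW1/US1/PS0)
  lvl2: tbl 0x3D, slot 22 ⇒ 0x3F007 (P1/RW1/US1/PS0)
  ⇒ phys 0x3F24B  [3 reads]
#1 VA=0x83415771 (w,user):
  lvl0: tbl 0x37, slot 2 ⇒ 0x43007 (P1/RW1/US1/PS0)
  lvl1: tbl 0x43, slot 26 ⇒ 0x46007 (P1/RW1/US1/PS0)
  lvl2: tbl 0x46, slot 21 ⇒ 0x47007 (P1/RW1/US1/PS0)
  ⇒ phys 0x47771  [3 reads]

Access #1 fault: NONE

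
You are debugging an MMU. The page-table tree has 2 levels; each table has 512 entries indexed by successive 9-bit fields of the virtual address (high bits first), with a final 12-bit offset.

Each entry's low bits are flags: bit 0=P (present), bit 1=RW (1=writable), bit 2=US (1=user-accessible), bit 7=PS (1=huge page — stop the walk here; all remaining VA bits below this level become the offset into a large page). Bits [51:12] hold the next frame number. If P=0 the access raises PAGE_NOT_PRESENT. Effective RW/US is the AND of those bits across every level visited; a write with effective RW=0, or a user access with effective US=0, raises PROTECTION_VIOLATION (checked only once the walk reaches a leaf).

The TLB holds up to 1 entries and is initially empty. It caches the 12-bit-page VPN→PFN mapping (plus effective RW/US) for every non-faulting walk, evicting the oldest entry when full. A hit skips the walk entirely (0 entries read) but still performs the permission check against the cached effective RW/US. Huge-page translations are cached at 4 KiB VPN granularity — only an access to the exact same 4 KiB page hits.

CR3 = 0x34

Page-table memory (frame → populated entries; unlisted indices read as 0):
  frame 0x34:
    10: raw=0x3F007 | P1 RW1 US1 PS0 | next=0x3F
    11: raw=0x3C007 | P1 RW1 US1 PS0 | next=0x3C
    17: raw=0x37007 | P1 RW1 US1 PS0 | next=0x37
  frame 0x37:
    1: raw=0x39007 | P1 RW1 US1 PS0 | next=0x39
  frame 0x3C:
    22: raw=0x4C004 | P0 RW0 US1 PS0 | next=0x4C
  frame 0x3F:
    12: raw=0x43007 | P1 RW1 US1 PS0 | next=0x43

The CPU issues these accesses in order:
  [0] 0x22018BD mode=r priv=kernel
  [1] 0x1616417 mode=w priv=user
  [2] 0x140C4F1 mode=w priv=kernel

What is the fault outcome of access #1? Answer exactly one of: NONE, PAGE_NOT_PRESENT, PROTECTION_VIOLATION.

Trace:
#0 VA=0x22018BD (r,kernel):
  [0] read 0x34 idx=17: raw=0x37007 flags P=1 W=1 U=1 S=0
  [1] read 0x37 idx=1: raw=0x39007 flags P=1 W=1 U=1 S=0
  ✓ 0x398BD  — 2 lookups
#1 VA=0x1616417 (w,user):
  [0] read 0x34 idx=11: raw=0x3C007 flags P=1 W=1 U=1 S=0
  [1] read 0x3C idx=22: raw=0x4C004 flags P=0 W=0 U=1 S=0
  → PAGE_NOT_PRESENT  (2 entries read)
#2 VA=0x140C4F1 (w,kernel):
  [0] read 0x34 idx=10: raw=0x3F007 flags P=1 W=1 U=1 S=0
  [1] read 0x3F idx=12: raw=0x43007 flags P=1 W=1 U=1 S=0
  ✓ 0x434F1  — 2 lookups

Access #1 fault: PAGE_NOT_PRESENT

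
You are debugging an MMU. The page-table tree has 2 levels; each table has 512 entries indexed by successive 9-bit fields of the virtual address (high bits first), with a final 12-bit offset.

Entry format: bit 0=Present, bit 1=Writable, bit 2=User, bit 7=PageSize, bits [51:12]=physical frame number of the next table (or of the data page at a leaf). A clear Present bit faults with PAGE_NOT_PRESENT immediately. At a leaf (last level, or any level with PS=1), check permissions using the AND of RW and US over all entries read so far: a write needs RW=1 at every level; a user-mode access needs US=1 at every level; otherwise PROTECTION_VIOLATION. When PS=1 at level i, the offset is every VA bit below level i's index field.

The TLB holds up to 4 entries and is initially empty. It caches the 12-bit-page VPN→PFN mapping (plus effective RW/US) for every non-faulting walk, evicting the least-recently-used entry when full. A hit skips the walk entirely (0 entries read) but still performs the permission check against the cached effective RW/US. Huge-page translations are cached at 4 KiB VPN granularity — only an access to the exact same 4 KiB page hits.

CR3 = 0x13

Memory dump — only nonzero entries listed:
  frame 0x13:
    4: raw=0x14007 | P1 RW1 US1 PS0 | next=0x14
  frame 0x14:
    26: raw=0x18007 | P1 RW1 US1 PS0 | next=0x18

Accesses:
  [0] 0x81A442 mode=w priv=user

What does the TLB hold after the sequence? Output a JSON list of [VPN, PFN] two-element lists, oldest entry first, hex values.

Walk each access:
#0 VA=0x81A442 (w,user):
  L0: frame=0x13 idx=4 entry=0x14007 [P=1 RW=1 US=1 PS=0]
  L1: frame=0x14 idx=26 entry=0x18007 [P=1 RW=1 US=1 PS=0]
  ⇒ phys 0x18442  [2 reads]

TLB: [["0x81A", "0x18"]]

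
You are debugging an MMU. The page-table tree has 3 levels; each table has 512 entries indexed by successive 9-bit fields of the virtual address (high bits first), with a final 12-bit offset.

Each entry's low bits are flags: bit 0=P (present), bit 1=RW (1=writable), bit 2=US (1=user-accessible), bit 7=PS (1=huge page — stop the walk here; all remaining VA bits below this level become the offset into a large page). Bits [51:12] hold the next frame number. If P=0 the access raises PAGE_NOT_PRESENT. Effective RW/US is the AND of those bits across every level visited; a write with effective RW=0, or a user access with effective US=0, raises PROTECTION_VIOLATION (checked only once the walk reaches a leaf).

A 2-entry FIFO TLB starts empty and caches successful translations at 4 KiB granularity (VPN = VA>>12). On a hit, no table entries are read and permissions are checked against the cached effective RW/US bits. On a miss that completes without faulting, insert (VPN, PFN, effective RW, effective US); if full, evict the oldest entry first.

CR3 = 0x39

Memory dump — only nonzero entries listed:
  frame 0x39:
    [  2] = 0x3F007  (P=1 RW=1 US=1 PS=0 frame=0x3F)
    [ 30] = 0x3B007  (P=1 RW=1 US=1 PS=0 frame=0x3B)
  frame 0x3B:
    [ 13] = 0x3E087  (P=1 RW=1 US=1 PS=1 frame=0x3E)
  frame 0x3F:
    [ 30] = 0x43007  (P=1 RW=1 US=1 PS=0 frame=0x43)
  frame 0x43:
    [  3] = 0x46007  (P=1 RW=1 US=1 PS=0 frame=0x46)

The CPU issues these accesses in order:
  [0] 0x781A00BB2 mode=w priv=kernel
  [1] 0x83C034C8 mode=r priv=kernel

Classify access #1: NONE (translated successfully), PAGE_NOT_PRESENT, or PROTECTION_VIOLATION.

Per-access translation:
#0 VA=0x781A00BB2 (w,kernel):
  L0: frame=0x39 idx=30 entry=0x3B007 [P=1 RW=1 US=1 PS=0]
  L1: frame=0x3B idx=13 entry=0x3E087 [P=1 RW=1 US=1 PS=1]
  → PA=0x3EBB2 (huge @L1)  (2 entries read)
#1 VA=0x83C034C8 (r,kernel):
  L0: frame=0x39 idx=2 entry=0x3F007 [P=1 RW=1 US=1 PS=0]
  L1: frame=0x3F idx=30 entry=0x43007 [P=1 RW=1 US=1 PS=0]
  L2: frame=0x43 idx=3 entry=0x46007 [P=1 RW=1 US=1 PS=0]
  → PA=0x464C8  (3 entries read)

Access #1 fault: NONE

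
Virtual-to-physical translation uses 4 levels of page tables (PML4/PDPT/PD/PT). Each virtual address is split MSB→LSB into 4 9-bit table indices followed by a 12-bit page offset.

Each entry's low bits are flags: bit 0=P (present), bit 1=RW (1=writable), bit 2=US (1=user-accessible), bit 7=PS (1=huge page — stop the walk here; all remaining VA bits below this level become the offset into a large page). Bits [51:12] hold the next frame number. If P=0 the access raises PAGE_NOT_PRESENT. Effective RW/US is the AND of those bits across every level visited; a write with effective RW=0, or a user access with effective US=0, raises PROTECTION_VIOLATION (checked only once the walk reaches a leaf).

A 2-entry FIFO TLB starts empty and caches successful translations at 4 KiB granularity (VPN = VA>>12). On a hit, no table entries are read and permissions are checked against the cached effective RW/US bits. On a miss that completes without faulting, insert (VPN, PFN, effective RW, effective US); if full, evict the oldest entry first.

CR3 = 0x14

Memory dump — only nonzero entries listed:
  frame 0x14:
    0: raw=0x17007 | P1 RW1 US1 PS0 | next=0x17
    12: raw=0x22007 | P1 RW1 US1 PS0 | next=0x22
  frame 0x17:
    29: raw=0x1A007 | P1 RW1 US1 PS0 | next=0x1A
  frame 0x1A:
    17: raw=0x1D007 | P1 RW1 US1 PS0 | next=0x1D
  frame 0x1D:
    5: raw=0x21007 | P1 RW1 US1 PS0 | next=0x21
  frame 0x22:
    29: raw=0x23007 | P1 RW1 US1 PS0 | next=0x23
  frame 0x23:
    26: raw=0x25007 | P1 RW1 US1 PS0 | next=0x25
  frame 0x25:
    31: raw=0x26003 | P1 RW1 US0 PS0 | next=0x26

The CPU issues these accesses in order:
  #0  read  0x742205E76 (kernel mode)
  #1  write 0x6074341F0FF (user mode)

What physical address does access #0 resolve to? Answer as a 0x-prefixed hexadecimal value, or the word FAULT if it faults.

Walk each access:
#0 VA=0x742205E76 (r,kernel):
  L0 @0x14[0] → 0x17007  P=1,RW=1,US=1,PS=0
  L1 @0x17[29] → 0x1A007  P=1,RW=1,US=1,PS=0
  L2 @0x1A[17] → 0x1D007  P=1,RW=1,US=1,PS=0
  L3 @0x1D[5] → 0x21007  P=1,RW=1,US=1,PS=0
  → PA=0x21E76  (4 entries read)
#1 VA=0x6074341F0FF (w,user):
  L0 @0x14[12] → 0x22007  P=1,RW=1,US=1,PS=0
  L1 @0x22[29] → 0x23007  P=1,RW=1,US=1,PS=0
  L2 @0x23[26] → 0x25007  P=1,RW=1,US=1,PS=0
  L3 @0x25[31] → 0x26003  P=1,RW=1,US=0,PS=0
  ⇒ fault: PROTECTION_VIOLATION  — 4 lookups

Access #0 PA: 0x21E76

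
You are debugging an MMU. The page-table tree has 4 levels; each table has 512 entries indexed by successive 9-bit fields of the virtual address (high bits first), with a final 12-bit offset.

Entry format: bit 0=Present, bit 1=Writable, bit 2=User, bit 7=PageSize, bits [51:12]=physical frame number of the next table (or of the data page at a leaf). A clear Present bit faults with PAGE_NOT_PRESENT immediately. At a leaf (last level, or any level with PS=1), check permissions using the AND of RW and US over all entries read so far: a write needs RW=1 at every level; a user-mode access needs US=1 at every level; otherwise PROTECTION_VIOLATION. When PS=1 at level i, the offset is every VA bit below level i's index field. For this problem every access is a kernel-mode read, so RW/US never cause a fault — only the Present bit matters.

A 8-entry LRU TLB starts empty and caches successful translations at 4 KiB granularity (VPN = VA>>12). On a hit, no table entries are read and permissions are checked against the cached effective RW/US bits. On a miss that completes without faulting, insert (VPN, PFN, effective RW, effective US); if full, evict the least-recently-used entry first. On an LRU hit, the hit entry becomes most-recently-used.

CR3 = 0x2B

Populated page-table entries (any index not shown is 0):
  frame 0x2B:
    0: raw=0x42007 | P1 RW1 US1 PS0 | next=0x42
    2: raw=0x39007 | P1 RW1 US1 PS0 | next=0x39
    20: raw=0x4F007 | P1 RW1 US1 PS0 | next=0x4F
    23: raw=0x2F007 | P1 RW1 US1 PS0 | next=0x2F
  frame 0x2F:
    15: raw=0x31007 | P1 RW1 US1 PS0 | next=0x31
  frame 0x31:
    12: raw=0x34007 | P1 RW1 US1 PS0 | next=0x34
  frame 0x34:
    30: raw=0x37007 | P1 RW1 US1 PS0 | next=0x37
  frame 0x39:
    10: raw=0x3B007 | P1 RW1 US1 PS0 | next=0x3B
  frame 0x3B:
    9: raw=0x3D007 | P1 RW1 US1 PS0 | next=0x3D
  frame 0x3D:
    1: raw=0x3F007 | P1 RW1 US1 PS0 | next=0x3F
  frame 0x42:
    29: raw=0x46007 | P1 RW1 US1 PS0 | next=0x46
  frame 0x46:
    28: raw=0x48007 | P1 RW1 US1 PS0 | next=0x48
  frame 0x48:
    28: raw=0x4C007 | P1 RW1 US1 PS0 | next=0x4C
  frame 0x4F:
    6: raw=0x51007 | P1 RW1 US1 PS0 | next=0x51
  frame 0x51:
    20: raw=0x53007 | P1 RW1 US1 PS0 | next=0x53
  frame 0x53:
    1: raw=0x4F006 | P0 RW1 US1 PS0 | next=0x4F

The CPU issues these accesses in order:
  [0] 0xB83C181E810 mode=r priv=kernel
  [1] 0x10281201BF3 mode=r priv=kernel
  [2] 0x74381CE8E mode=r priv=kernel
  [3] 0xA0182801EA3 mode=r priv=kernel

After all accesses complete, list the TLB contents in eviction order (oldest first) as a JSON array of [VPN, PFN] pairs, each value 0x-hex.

Walk each access:
#0 VA=0xB83C181E810 (r,kernel):
  L0 @0x2B[23] → 0x2F007  P=1,RW=1,US=1,PS=0
  L1 @0x2F[15] → 0x31007  P=1,RW=1,US=1,PS=0
  L2 @0x31[12] → 0x34007  P=1,RW=1,US=1,PS=0
  L3 @0x34[30] → 0x37007  P=1,RW=1,US=1,PS=0
  ✓ 0x37810  — 4 lookups
#1 VA=0x10281201BF3 (r,kernel):
  L0 @0x2B[2] → 0x39007  P=1,RW=1,US=1,PS=0
  L1 @0x39[10] → 0x3B007  P=1,RW=1,US=1,PS=0
  L2 @0x3B[9] → 0x3D007  P=1,RW=1,US=1,PS=0
  L3 @0x3D[1] → 0x3F007  P=1,RW=1,US=1,PS=0
  ✓ 0x3FBF3  — 4 lookups
#2 VA=0x74381CE8E (r,kernel):
  L0 @0x2B[0] → 0x42007  P=1,RW=1,US=1,PS=0
  L1 @0x42[29] → 0x46007  P=1,RW=1,US=1,PS=0
  L2 @0x46[28] → 0x48007  P=1,RW=1,US=1,PS=0
  L3 @0x48[28] → 0x4C007  P=1,RW=1,US=1,PS=0
  ✓ 0x4CE8E  — 4 lookups
#3 VA=0xA0182801EA3 (r,kernel):
  L0 @0x2B[20] → 0x4F007  P=1,RW=1,US=1,PS=0
  L1 @0x4F[6] → 0x51007  P=1,RW=1,US=1,PS=0
  L2 @0x51[20] → 0x53007  P=1,RW=1,US=1,PS=0
  L3 @0x53[1] → 0x4F006  P=0,RW=1,US=1,PS=0
  ⇒ fault: PAGE_NOT_PRESENT  — 4 lookups

TLB: [["0xB83C181E", "0x37"], ["0x10281201", "0x3F"], ["0x74381C", "0x4C"]]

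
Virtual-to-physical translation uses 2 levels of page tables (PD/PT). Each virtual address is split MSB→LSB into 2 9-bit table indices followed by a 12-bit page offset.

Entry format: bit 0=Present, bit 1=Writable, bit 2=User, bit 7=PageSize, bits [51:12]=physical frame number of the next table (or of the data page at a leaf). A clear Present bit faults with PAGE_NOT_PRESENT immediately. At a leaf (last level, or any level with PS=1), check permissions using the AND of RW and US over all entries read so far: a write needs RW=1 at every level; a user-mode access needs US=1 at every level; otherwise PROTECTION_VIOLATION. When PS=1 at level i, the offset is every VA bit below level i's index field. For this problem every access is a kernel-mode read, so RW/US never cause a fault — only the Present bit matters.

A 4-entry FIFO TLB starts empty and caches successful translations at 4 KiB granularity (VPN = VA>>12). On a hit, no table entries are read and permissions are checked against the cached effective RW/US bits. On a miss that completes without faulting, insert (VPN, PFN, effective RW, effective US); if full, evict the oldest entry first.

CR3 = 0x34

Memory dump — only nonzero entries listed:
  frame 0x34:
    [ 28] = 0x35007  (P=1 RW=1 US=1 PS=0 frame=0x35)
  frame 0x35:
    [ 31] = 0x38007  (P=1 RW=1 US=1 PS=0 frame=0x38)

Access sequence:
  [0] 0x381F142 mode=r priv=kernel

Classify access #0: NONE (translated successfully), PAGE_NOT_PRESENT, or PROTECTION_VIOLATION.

Per-access translation:
#0 VA=0x381F142 (r,kernel):
  L0 @0x34[28] → 0x35007  P=1,RW=1,US=1,PS=0
  L1 @0x35[31] → 0x38007  P=1,RW=1,US=1,PS=0
  → PA=0x38142  (2 entries read)

Access #0 fault: NONE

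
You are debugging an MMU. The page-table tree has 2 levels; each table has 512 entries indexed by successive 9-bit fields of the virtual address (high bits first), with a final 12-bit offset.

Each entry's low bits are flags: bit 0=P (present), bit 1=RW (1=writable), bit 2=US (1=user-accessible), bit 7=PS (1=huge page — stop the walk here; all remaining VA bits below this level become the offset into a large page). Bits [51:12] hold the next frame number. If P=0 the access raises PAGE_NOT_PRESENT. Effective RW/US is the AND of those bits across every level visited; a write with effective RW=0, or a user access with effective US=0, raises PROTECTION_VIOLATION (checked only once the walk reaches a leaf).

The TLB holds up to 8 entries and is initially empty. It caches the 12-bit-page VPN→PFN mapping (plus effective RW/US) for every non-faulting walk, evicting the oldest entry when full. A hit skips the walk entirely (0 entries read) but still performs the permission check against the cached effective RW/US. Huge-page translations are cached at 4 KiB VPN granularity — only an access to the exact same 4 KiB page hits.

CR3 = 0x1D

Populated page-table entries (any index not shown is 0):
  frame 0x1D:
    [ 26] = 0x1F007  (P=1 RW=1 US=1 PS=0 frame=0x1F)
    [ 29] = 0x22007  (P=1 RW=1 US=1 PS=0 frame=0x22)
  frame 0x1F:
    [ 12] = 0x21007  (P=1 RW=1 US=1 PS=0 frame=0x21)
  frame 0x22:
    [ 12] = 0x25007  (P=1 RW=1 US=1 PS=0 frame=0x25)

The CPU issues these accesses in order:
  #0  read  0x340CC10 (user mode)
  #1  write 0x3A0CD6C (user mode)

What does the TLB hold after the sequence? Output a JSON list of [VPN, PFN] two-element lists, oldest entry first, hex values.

Per-access translation:
#0 VA=0x340CC10 (r,user):
  L0 @0x1D[26] → 0x1F007  P=1,RW=1,US=1,PS=0
  L1 @0x1F[12] → 0x21007  P=1,RW=1,US=1,PS=0
  ✓ 0x21C10  — 2 lookups
#1 VA=0x3A0CD6C (w,user):
  L0 @0x1D[29] → 0x22007  P=1,RW=1,US=1,PS=0
  L1 @0x22[12] → 0x25007  P=1,RW=1,US=1,PS=0
  ✓ 0x25D6C  — 2 lookups

TLB: [["0x340C", "0x21"], ["0x3A0C", "0x25"]]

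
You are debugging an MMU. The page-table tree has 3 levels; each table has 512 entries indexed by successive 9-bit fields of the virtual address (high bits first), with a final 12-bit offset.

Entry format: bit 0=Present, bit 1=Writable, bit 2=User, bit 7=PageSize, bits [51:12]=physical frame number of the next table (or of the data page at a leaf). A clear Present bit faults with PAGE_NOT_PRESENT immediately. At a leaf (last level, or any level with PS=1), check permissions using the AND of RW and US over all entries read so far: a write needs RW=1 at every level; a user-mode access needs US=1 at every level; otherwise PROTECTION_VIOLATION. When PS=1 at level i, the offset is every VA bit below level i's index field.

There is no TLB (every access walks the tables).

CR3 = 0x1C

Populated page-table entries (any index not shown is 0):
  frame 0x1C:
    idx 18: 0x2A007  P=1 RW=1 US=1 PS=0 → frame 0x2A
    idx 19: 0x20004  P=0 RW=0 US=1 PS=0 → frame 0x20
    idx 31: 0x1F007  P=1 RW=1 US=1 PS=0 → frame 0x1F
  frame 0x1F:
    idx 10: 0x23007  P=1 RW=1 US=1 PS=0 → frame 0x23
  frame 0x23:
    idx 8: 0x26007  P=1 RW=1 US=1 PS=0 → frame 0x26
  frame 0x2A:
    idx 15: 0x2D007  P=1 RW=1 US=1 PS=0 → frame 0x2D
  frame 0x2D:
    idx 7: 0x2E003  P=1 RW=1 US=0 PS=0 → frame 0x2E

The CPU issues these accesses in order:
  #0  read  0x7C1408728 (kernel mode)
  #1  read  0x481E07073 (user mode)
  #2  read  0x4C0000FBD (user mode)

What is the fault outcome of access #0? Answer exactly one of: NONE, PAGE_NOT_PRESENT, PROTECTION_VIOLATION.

Trace:
#0 VA=0x7C1408728 (r,kernel):
  L0 @0x1C[31] → 0x1F007  P=1,RW=1,US=1,PS=0
  L1 @0x1F[10] → 0x23007  P=1,RW=1,US=1,PS=0
  L2 @0x23[8] → 0x26007  P=1,RW=1,US=1,PS=0
  → PA=0x26728  (3 entries read)
#1 VA=0x481E07073 (r,user):
  L0 @0x1C[18] → 0x2A007  P=1,RW=1,US=1,PS=0
  L1 @0x2A[15] → 0x2D007  P=1,RW=1,US=1,PS=0
  L2 @0x2D[7] → 0x2E003  P=1,RW=1,US=0,PS=0
  ✗ PROTECTION_VIOLATION  [3 reads]
#2 VA=0x4C0000FBD (r,user):
  L0 @0x1C[19] → 0x20004  P=0,RW=0,US=1,PS=0
  ✗ PAGE_NOT_PRESENT  [1 reads]

Access #0 fault: NONE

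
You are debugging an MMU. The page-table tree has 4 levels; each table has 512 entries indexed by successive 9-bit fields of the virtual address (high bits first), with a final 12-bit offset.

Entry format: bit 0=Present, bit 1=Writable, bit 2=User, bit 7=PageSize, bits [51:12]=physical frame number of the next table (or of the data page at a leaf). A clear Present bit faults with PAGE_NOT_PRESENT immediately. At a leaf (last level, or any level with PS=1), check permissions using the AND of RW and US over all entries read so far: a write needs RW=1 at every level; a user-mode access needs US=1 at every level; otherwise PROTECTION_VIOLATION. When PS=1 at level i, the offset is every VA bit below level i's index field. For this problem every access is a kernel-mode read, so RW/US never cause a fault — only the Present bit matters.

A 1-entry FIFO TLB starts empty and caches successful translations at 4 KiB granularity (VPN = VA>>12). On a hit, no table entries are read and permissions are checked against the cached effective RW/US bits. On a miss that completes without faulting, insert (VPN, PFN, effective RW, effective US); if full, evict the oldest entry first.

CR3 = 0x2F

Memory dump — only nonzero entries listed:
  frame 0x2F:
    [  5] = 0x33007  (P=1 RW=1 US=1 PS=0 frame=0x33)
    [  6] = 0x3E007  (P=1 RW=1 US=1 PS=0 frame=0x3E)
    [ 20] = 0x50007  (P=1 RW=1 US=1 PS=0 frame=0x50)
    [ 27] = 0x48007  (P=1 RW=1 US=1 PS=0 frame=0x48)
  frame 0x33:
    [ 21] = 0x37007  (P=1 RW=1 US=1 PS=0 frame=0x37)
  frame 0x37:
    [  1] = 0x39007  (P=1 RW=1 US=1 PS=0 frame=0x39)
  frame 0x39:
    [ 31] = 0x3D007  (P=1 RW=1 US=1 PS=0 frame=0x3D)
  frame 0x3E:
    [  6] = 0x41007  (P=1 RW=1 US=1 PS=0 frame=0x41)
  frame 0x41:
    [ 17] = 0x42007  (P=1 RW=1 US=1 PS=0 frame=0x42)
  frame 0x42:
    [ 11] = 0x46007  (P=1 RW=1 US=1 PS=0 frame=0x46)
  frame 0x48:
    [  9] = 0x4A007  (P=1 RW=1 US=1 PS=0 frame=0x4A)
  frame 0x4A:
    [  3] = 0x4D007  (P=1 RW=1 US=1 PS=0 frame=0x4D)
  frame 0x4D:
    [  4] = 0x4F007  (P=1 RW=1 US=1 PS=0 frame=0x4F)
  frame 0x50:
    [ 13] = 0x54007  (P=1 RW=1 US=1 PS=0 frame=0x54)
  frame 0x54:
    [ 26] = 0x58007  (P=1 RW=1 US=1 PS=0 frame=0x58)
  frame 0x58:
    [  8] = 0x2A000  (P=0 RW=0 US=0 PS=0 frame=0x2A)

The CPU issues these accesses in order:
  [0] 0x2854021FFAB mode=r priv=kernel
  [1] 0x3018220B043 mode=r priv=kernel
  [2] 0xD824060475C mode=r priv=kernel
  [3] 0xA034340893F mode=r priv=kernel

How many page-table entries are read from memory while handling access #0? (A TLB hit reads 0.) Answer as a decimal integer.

Trace:
#0 VA=0x2854021FFAB (r,kernel):
  L0: frame=0x2F idx=5 entry=0x33007 [P=1 RW=1 US=1 PS=0]
  L1: frame=0x33 idx=21 entry=0x37007 [P=1 RW=1 US=1 PS=0]
  L2: frame=0x37 idx=1 entry=0x39007 [P=1 RW=1 US=1 PS=0]
  L3: frame=0x39 idx=31 entry=0x3D007 [P=1 RW=1 US=1 PS=0]
  ⇒ phys 0x3DFAB  [4 reads]
#1 VA=0x3018220B043 (r,kernel):
  L0: frame=0x2F idx=6 entry=0x3E007 [P=1 RW=1 US=1 PS=0]
  L1: frame=0x3E idx=6 entry=0x41007 [P=1 RW=1 US=1 PS=0]
  L2: frame=0x41 idx=17 entry=0x42007 [P=1 RW=1 US=1 PS=0]
  L3: frame=0x42 idx=11 entry=0x46007 [P=1 RW=1 US=1 PS=0]
  ⇒ phys 0x46043  [4 reads]
#2 VA=0xD824060475C (r,kernel):
  L0: frame=0x2F idx=27 entry=0x48007 [P=1 RW=1 US=1 PS=0]
  L1: frame=0x48 idx=9 entry=0x4A007 [P=1 RW=1 US=1 PS=0]
  L2: frame=0x4A idx=3 entry=0x4D007 [P=1 RW=1 US=1 PS=0]
  L3: frame=0x4D idx=4 entry=0x4F007 [P=1 RW=1 US=1 PS=0]
  ⇒ phys 0x4F75C  [4 reads]
#3 VA=0xA034340893F (r,kernel):
  L0: frame=0x2F idx=20 entry=0x50007 [P=1 RW=1 US=1 PS=0]
  L1: frame=0x50 idx=13 entry=0x54007 [P=1 RW=1 US=1 PS=0]
  L2: frame=0x54 idx=26 entry=0x58007 [P=1 RW=1 US=1 PS=0]
  L3: frame=0x58 idx=8 entry=0x2A000 [P=0 RW=0 US=0 PS=0]
  ⇒ fault: PAGE_NOT_PRESENT  — 4 lookups

Entries read for #0: 4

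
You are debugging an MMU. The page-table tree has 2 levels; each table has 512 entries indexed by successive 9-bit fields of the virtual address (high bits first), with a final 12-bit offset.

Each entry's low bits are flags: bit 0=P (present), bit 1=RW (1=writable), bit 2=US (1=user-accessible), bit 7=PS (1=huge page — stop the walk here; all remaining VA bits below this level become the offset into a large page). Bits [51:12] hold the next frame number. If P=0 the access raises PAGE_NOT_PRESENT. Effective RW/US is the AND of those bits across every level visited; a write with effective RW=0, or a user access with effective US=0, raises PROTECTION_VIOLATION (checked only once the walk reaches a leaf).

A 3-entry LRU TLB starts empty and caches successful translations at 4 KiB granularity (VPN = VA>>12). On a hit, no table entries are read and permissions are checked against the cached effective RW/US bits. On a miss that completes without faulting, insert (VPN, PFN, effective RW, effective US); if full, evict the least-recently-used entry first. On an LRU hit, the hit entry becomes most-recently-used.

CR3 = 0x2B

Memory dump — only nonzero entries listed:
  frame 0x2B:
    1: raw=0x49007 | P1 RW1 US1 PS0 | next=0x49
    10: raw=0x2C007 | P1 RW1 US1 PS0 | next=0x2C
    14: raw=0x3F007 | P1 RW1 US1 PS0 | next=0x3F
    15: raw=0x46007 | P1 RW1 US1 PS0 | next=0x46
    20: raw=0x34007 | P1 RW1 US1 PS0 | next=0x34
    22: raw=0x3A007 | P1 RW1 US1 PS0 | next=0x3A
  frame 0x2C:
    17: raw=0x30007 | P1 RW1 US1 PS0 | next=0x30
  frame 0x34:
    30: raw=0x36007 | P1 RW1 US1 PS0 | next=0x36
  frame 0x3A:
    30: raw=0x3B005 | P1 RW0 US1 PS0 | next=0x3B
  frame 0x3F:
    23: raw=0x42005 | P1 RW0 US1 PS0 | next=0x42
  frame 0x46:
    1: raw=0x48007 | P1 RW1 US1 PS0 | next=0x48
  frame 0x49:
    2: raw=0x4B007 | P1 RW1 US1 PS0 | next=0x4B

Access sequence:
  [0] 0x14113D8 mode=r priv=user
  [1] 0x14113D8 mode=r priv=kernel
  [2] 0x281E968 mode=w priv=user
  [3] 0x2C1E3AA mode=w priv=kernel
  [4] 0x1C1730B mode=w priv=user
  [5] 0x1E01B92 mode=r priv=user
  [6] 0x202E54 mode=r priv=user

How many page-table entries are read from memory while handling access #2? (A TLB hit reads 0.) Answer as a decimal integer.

Trace:
#0 VA=0x14113D8 (r,user):
  L0: frame=0x2B idx=10 entry=0x2C007 [P=1 RW=1 US=1 PS=0]
  L1: frame=0x2C idx=17 entry=0x30007 [P=1 RW=1 US=1 PS=0]
  ⇒ phys 0x303D8  [2 reads]
#1 VA=0x14113D8 (r,kernel):
  TLB hit vpn=0x1411 → PA=0x303D8
#2 VA=0x281E968 (w,user):
  L0: frame=0x2B idx=20 entry=0x34007 [P=1 RW=1 US=1 PS=0]
  L1: frame=0x34 idx=30 entry=0x36007 [P=1 RW=1 US=1 PS=0]
  ⇒ phys 0x36968  [2 reads]
#3 VA=0x2C1E3AA (w,kernel):
  L0: frame=0x2B idx=22 entry=0x3A007 [P=1 RW=1 US=1 PS=0]
  L1: frame=0x3A idx=30 entry=0x3B005 [P=1 RW=0 US=1 PS=0]
  ✗ PROTECTION_VIOLATION  [2 reads]
#4 VA=0x1C1730B (w,user):
  L0: frame=0x2B idx=14 entry=0x3F007 [P=1 RW=1 US=1 PS=0]
  L1: frame=0x3F idx=23 entry=0x42005 [P=1 RW=0 US=1 PS=0]
  ✗ PROTECTION_VIOLATION  [2 reads]
#5 VA=0x1E01B92 (r,user):
  L0: frame=0x2B idx=15 entry=0x46007 [P=1 RW=1 US=1 PS=0]
  L1: frame=0x46 idx=1 entry=0x48007 [P=1 RW=1 US=1 PS=0]
  ⇒ phys 0x48B92  [2 reads]
#6 VA=0x202E54 (r,user):
  L0: frame=0x2B idx=1 entry=0x49007 [P=1 RW=1 US=1 PS=0]
  L1: frame=0x49 idx=2 entry=0x4B007 [P=1 RW=1 US=1 PS=0]
  ⇒ phys 0x4BE54  [2 reads]

Entries read for #2: 2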